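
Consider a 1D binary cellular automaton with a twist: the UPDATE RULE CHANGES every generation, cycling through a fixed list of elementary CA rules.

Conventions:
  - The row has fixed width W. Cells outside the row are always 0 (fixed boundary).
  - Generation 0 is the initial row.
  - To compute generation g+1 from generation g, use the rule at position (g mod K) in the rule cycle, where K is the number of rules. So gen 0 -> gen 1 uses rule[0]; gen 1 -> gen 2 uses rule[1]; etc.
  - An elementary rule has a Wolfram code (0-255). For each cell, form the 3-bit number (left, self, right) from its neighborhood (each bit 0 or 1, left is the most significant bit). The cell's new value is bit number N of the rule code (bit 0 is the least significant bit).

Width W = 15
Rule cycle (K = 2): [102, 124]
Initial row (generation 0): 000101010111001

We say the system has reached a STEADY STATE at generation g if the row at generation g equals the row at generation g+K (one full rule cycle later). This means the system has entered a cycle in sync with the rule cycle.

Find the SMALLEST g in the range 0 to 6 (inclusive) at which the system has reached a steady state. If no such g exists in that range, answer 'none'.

Answer: none

Derivation:
Gen 0: 000101010111001
Gen 1 (rule 102): 001111111001011
Gen 2 (rule 124): 001000001101111
Gen 3 (rule 102): 011000010110001
Gen 4 (rule 124): 011100011111001
Gen 5 (rule 102): 100100100001011
Gen 6 (rule 124): 110110110001111
Gen 7 (rule 102): 011011010010001
Gen 8 (rule 124): 011111111011001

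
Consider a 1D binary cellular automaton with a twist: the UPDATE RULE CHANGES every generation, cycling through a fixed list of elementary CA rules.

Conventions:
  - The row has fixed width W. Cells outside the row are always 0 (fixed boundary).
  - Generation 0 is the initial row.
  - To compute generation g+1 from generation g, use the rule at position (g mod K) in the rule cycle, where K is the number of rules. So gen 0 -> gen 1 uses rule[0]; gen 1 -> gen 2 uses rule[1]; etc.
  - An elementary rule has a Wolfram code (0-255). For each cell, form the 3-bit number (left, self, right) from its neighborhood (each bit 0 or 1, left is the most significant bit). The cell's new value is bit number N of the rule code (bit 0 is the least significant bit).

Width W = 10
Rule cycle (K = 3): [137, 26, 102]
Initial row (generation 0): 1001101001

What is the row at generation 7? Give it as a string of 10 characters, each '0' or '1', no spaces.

Answer: 0000000011

Derivation:
Gen 0: 1001101001
Gen 1 (rule 137): 0001000000
Gen 2 (rule 26): 0010100000
Gen 3 (rule 102): 0111100000
Gen 4 (rule 137): 0111001111
Gen 5 (rule 26): 1100111000
Gen 6 (rule 102): 0101001000
Gen 7 (rule 137): 0000000011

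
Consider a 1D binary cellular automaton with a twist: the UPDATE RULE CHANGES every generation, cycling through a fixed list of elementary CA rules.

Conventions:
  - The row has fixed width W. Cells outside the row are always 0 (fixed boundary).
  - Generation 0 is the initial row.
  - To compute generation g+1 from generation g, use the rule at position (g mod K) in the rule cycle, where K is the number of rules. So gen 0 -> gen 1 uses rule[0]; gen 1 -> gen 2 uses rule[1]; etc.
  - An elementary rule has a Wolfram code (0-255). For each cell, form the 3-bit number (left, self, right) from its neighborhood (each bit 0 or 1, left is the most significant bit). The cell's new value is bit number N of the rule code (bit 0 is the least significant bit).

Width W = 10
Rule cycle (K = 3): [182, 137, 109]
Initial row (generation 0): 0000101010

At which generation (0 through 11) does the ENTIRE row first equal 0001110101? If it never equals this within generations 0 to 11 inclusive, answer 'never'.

Answer: never

Derivation:
Gen 0: 0000101010
Gen 1 (rule 182): 0001111111
Gen 2 (rule 137): 1101111110
Gen 3 (rule 109): 1111000010
Gen 4 (rule 182): 0110100111
Gen 5 (rule 137): 0100000110
Gen 6 (rule 109): 0101110110
Gen 7 (rule 182): 1110101001
Gen 8 (rule 137): 1100000000
Gen 9 (rule 109): 1101111111
Gen 10 (rule 182): 0010111110
Gen 11 (rule 137): 1000111100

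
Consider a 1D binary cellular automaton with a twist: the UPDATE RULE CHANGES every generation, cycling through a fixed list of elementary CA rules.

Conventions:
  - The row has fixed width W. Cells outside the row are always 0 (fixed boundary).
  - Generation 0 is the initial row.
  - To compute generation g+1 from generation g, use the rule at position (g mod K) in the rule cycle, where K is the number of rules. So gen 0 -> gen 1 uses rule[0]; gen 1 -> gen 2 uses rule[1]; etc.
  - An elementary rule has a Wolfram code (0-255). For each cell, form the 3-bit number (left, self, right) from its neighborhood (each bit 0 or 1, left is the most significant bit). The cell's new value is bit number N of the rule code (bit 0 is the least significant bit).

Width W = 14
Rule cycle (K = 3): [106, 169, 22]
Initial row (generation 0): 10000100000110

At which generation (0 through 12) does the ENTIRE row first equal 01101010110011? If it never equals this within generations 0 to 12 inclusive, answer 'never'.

Answer: never

Derivation:
Gen 0: 10000100000110
Gen 1 (rule 106): 00001000001110
Gen 2 (rule 169): 11100011101100
Gen 3 (rule 22): 00010100000010
Gen 4 (rule 106): 00101000000100
Gen 5 (rule 169): 10010011110001
Gen 6 (rule 22): 11111100001011
Gen 7 (rule 106): 10000100010111
Gen 8 (rule 169): 00110001001110
Gen 9 (rule 22): 01001011110001
Gen 10 (rule 106): 10010110010010
Gen 11 (rule 169): 00001100000000
Gen 12 (rule 22): 00010010000000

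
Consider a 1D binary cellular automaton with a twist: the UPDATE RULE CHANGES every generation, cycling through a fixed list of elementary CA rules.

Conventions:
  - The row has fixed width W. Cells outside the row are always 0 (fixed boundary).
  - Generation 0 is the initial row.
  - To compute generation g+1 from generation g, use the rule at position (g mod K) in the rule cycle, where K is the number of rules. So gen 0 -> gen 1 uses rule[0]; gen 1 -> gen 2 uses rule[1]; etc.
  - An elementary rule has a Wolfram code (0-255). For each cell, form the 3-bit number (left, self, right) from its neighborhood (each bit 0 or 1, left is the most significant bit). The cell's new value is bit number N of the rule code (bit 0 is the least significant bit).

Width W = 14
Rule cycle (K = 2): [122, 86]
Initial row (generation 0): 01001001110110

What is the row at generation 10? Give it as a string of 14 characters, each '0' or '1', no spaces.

Gen 0: 01001001110110
Gen 1 (rule 122): 10110111011111
Gen 2 (rule 86): 10010001000001
Gen 3 (rule 122): 01101010100010
Gen 4 (rule 86): 10101010110111
Gen 5 (rule 122): 01010101111101
Gen 6 (rule 86): 11010100000101
Gen 7 (rule 122): 11101010001010
Gen 8 (rule 86): 00101011011011
Gen 9 (rule 122): 01010111111111
Gen 10 (rule 86): 11010000000001

Answer: 11010000000001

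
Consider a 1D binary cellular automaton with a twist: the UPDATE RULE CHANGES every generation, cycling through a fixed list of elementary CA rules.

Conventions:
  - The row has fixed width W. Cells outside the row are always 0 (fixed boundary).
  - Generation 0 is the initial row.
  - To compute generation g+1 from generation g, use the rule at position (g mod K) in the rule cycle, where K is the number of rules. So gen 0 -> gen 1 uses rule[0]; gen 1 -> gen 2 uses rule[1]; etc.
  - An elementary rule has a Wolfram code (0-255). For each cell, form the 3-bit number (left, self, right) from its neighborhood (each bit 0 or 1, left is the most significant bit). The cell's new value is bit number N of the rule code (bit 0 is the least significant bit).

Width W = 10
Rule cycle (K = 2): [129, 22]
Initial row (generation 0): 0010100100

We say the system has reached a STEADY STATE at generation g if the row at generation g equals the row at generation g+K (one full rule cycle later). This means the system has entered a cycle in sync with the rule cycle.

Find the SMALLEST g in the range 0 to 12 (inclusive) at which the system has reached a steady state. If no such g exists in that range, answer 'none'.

Gen 0: 0010100100
Gen 1 (rule 129): 1000000001
Gen 2 (rule 22): 1100000011
Gen 3 (rule 129): 0001111000
Gen 4 (rule 22): 0010000100
Gen 5 (rule 129): 1000110001
Gen 6 (rule 22): 1101001011
Gen 7 (rule 129): 0000000000
Gen 8 (rule 22): 0000000000
Gen 9 (rule 129): 1111111111
Gen 10 (rule 22): 0000000000
Gen 11 (rule 129): 1111111111
Gen 12 (rule 22): 0000000000
Gen 13 (rule 129): 1111111111
Gen 14 (rule 22): 0000000000

Answer: 8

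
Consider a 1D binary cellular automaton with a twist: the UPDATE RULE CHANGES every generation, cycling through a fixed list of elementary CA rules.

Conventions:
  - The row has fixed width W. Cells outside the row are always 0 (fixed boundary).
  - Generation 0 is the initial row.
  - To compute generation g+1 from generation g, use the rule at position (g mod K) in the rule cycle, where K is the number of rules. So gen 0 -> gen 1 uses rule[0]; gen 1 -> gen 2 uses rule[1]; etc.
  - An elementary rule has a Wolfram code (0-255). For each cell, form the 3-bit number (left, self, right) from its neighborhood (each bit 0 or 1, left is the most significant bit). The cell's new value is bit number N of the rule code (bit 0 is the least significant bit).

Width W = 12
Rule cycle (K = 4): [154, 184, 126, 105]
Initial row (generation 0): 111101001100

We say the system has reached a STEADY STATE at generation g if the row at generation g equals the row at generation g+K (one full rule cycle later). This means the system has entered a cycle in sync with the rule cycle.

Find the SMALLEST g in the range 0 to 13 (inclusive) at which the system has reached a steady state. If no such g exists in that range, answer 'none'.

Answer: none

Derivation:
Gen 0: 111101001100
Gen 1 (rule 154): 111000111010
Gen 2 (rule 184): 110100110101
Gen 3 (rule 126): 111111111111
Gen 4 (rule 105): 100000000001
Gen 5 (rule 154): 010000000010
Gen 6 (rule 184): 001000000001
Gen 7 (rule 126): 011100000011
Gen 8 (rule 105): 010101111011
Gen 9 (rule 154): 100001110010
Gen 10 (rule 184): 010001101001
Gen 11 (rule 126): 111011111111
Gen 12 (rule 105): 101110000001
Gen 13 (rule 154): 001101000010
Gen 14 (rule 184): 001010100001
Gen 15 (rule 126): 011111110011
Gen 16 (rule 105): 010000010011
Gen 17 (rule 154): 101000101110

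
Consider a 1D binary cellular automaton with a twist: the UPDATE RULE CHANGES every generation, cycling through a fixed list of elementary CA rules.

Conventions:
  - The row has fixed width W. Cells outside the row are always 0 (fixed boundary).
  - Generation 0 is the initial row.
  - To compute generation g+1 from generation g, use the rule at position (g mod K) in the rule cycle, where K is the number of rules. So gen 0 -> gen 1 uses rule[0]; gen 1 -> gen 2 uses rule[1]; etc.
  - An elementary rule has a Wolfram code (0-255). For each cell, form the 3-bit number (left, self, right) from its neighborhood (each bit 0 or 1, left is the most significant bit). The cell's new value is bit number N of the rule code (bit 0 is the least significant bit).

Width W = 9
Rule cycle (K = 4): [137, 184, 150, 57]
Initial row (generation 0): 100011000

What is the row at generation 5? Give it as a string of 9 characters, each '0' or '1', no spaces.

Gen 0: 100011000
Gen 1 (rule 137): 001010011
Gen 2 (rule 184): 000101010
Gen 3 (rule 150): 001101011
Gen 4 (rule 57): 101010110
Gen 5 (rule 137): 000000100

Answer: 000000100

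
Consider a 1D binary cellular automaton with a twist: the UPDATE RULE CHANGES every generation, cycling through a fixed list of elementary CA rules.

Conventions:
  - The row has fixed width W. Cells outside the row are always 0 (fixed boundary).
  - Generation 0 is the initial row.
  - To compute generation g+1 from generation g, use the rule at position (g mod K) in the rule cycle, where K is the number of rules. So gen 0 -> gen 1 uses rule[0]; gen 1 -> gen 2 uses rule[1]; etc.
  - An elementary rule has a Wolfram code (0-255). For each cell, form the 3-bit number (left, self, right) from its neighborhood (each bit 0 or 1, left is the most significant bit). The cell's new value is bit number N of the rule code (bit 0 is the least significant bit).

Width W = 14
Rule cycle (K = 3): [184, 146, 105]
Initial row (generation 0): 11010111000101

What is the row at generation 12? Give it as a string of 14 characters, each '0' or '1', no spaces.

Answer: 11110001111100

Derivation:
Gen 0: 11010111000101
Gen 1 (rule 184): 10101110100010
Gen 2 (rule 146): 00000100010101
Gen 3 (rule 105): 11110001001010
Gen 4 (rule 184): 11101000100101
Gen 5 (rule 146): 01000101011000
Gen 6 (rule 105): 00010010111011
Gen 7 (rule 184): 00001001110110
Gen 8 (rule 146): 00010110100001
Gen 9 (rule 105): 11001111001100
Gen 10 (rule 184): 10101110101010
Gen 11 (rule 146): 00000100000001
Gen 12 (rule 105): 11110001111100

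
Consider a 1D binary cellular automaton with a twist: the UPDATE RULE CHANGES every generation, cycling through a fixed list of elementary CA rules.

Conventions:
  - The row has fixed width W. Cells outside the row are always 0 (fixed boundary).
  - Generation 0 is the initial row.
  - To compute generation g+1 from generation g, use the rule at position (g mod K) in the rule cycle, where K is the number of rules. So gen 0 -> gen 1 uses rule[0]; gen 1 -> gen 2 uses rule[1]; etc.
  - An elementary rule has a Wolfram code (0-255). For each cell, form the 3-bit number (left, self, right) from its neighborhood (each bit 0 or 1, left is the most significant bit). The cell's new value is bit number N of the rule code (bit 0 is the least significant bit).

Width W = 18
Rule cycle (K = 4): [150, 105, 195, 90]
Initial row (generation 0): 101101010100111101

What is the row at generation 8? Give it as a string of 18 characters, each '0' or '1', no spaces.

Answer: 011010110100000100

Derivation:
Gen 0: 101101010100111101
Gen 1 (rule 150): 100001010111011001
Gen 2 (rule 105): 001100101101111000
Gen 3 (rule 195): 110101000100111011
Gen 4 (rule 90): 110000101011101011
Gen 5 (rule 150): 001001101001001000
Gen 6 (rule 105): 100001110000000011
Gen 7 (rule 195): 001110110111111101
Gen 8 (rule 90): 011010110100000100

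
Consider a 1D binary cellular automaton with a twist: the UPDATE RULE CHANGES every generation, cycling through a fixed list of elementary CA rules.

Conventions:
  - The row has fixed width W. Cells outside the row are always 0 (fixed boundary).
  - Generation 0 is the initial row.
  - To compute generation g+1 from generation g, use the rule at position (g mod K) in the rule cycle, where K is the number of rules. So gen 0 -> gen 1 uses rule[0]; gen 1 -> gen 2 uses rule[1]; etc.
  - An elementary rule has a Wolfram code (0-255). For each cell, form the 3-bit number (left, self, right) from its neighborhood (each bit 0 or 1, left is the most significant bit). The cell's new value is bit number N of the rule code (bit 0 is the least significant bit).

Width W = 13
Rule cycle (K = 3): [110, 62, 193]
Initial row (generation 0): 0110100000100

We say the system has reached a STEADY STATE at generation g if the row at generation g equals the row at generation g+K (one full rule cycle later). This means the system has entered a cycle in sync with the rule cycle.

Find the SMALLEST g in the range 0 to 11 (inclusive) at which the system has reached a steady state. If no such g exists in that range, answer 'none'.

Answer: none

Derivation:
Gen 0: 0110100000100
Gen 1 (rule 110): 1111100001100
Gen 2 (rule 62): 1000010011010
Gen 3 (rule 193): 0011000001000
Gen 4 (rule 110): 0111000011000
Gen 5 (rule 62): 1100100110100
Gen 6 (rule 193): 0100000010001
Gen 7 (rule 110): 1100000110011
Gen 8 (rule 62): 1010001101110
Gen 9 (rule 193): 0000100100110
Gen 10 (rule 110): 0001101101110
Gen 11 (rule 62): 0011011011001
Gen 12 (rule 193): 1001001001000
Gen 13 (rule 110): 1011011011000
Gen 14 (rule 62): 1110110110100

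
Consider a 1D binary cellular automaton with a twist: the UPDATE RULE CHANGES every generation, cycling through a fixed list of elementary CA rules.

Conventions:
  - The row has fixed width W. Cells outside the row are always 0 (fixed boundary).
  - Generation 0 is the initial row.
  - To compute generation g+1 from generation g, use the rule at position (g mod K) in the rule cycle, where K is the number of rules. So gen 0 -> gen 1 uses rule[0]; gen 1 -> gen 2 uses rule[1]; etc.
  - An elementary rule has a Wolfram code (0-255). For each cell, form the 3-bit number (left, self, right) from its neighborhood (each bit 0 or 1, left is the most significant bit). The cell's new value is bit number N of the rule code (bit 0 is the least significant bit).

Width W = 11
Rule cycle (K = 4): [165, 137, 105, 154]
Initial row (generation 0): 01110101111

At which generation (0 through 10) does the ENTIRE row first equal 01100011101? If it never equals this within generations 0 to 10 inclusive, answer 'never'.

Gen 0: 01110101111
Gen 1 (rule 165): 00101110110
Gen 2 (rule 137): 10001100100
Gen 3 (rule 105): 00101100001
Gen 4 (rule 154): 01001010010
Gen 5 (rule 165): 01001110010
Gen 6 (rule 137): 00001100000
Gen 7 (rule 105): 11101101111
Gen 8 (rule 154): 11001001110
Gen 9 (rule 165): 00001000100
Gen 10 (rule 137): 11100010001

Answer: never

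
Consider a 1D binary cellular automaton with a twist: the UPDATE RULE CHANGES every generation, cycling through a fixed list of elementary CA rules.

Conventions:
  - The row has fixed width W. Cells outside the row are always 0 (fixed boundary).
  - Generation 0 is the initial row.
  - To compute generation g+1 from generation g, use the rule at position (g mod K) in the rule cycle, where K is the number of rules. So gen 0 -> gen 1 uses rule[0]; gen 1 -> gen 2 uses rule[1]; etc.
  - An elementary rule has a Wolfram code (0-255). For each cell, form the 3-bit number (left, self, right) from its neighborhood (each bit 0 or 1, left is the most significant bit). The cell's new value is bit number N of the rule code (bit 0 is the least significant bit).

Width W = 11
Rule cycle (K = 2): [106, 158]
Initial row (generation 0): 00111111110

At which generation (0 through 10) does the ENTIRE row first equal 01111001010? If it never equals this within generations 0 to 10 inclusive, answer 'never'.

Gen 0: 00111111110
Gen 1 (rule 106): 01100000010
Gen 2 (rule 158): 11010000111
Gen 3 (rule 106): 11100001101
Gen 4 (rule 158): 11010011001
Gen 5 (rule 106): 11100111010
Gen 6 (rule 158): 11011110011
Gen 7 (rule 106): 11110010111
Gen 8 (rule 158): 11101110110
Gen 9 (rule 106): 10111011110
Gen 10 (rule 158): 10110011101

Answer: never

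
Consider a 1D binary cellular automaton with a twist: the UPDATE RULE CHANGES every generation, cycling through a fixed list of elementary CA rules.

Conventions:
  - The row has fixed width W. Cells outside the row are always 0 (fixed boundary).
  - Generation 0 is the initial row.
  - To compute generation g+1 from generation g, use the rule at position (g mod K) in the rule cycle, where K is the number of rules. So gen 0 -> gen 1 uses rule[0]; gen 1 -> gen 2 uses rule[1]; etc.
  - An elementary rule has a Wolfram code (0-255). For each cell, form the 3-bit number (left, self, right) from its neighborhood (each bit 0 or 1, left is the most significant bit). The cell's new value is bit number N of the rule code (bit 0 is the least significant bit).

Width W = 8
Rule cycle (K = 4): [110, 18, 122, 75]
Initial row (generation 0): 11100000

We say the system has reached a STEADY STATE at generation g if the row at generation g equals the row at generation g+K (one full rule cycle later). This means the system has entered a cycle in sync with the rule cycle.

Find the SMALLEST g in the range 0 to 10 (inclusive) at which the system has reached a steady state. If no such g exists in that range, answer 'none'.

Answer: none

Derivation:
Gen 0: 11100000
Gen 1 (rule 110): 10100000
Gen 2 (rule 18): 00010000
Gen 3 (rule 122): 00101000
Gen 4 (rule 75): 11000011
Gen 5 (rule 110): 11000111
Gen 6 (rule 18): 00101000
Gen 7 (rule 122): 01010100
Gen 8 (rule 75): 10000001
Gen 9 (rule 110): 10000011
Gen 10 (rule 18): 01000100
Gen 11 (rule 122): 10101010
Gen 12 (rule 75): 00000000
Gen 13 (rule 110): 00000000
Gen 14 (rule 18): 00000000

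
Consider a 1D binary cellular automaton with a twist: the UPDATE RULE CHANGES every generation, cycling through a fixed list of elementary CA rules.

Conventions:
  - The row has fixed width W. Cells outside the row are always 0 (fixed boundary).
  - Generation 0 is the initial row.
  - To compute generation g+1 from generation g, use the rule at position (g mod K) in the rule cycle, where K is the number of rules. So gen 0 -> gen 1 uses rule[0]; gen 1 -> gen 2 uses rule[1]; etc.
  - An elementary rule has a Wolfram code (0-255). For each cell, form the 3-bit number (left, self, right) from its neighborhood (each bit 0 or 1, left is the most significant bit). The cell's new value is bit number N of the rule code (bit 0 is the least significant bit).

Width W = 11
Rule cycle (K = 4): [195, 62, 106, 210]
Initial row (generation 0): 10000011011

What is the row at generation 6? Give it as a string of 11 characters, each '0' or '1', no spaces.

Answer: 11100111100

Derivation:
Gen 0: 10000011011
Gen 1 (rule 195): 00111101001
Gen 2 (rule 62): 01100011111
Gen 3 (rule 106): 11100110001
Gen 4 (rule 210): 01111011010
Gen 5 (rule 195): 10111001000
Gen 6 (rule 62): 11100111100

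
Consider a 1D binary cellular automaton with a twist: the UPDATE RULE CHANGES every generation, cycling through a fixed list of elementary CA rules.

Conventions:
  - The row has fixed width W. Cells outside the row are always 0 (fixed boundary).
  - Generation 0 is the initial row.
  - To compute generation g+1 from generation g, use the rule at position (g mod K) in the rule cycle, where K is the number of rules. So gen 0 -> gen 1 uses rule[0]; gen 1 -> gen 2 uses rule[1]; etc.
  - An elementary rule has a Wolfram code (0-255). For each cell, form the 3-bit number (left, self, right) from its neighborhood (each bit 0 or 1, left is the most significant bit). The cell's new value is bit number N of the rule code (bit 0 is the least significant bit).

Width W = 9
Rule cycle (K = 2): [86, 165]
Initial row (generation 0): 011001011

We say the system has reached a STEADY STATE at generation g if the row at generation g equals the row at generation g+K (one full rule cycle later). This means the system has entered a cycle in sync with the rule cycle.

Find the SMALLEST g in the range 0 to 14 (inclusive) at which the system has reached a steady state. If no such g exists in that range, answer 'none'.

Answer: 4

Derivation:
Gen 0: 011001011
Gen 1 (rule 86): 101111001
Gen 2 (rule 165): 110110001
Gen 3 (rule 86): 010011011
Gen 4 (rule 165): 010000100
Gen 5 (rule 86): 111001110
Gen 6 (rule 165): 010000100
Gen 7 (rule 86): 111001110
Gen 8 (rule 165): 010000100
Gen 9 (rule 86): 111001110
Gen 10 (rule 165): 010000100
Gen 11 (rule 86): 111001110
Gen 12 (rule 165): 010000100
Gen 13 (rule 86): 111001110
Gen 14 (rule 165): 010000100
Gen 15 (rule 86): 111001110
Gen 16 (rule 165): 010000100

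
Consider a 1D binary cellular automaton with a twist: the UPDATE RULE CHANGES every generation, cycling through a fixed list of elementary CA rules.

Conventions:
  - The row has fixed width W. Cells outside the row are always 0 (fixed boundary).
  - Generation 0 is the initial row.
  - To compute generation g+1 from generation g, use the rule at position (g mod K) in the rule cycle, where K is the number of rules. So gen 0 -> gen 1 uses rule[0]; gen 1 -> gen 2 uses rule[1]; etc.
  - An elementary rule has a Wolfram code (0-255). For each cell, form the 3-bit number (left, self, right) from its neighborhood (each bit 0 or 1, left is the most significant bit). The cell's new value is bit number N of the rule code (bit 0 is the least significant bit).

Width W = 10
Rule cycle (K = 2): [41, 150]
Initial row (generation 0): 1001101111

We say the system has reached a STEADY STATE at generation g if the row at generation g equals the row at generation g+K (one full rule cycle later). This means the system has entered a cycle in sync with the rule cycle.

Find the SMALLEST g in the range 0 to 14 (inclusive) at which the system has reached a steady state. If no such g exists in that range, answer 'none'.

Answer: none

Derivation:
Gen 0: 1001101111
Gen 1 (rule 41): 0001011000
Gen 2 (rule 150): 0011000100
Gen 3 (rule 41): 1010010001
Gen 4 (rule 150): 1011111011
Gen 5 (rule 41): 0110000110
Gen 6 (rule 150): 1001001001
Gen 7 (rule 41): 0000000000
Gen 8 (rule 150): 0000000000
Gen 9 (rule 41): 1111111111
Gen 10 (rule 150): 0111111110
Gen 11 (rule 41): 0100000000
Gen 12 (rule 150): 1110000000
Gen 13 (rule 41): 1000111111
Gen 14 (rule 150): 1101011110
Gen 15 (rule 41): 1010110000
Gen 16 (rule 150): 1010001000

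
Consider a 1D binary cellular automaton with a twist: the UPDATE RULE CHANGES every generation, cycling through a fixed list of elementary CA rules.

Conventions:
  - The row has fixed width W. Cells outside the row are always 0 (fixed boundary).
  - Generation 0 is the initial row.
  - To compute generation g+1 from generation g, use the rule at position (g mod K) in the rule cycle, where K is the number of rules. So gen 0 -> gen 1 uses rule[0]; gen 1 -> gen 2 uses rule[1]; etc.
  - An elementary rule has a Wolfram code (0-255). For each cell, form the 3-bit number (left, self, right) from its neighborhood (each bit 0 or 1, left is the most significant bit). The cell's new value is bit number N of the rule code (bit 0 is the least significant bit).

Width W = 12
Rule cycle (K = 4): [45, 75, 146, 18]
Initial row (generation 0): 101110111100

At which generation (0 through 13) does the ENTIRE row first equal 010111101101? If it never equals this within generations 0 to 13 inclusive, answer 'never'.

Answer: never

Derivation:
Gen 0: 101110111100
Gen 1 (rule 45): 111001100001
Gen 2 (rule 75): 101011101110
Gen 3 (rule 146): 000001000101
Gen 4 (rule 18): 000010101000
Gen 5 (rule 45): 111011111011
Gen 6 (rule 75): 101010001011
Gen 7 (rule 146): 000001010000
Gen 8 (rule 18): 000010001000
Gen 9 (rule 45): 111010101011
Gen 10 (rule 75): 101000000011
Gen 11 (rule 146): 000100000100
Gen 12 (rule 18): 001010001010
Gen 13 (rule 45): 101110101110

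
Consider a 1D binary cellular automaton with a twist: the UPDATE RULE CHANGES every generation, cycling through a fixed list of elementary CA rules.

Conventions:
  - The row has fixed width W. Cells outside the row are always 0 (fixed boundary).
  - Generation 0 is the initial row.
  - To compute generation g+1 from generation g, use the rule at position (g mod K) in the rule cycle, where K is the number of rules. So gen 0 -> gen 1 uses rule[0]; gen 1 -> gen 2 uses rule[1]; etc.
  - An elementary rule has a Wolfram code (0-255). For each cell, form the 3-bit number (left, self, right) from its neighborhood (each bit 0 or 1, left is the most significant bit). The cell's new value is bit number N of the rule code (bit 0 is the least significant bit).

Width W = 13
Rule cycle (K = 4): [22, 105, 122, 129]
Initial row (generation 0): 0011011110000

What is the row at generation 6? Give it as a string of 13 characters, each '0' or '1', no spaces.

Answer: 1100101010101

Derivation:
Gen 0: 0011011110000
Gen 1 (rule 22): 0100000001000
Gen 2 (rule 105): 0001111100011
Gen 3 (rule 122): 0011000110111
Gen 4 (rule 129): 1000010000010
Gen 5 (rule 22): 1100111000111
Gen 6 (rule 105): 1100101010101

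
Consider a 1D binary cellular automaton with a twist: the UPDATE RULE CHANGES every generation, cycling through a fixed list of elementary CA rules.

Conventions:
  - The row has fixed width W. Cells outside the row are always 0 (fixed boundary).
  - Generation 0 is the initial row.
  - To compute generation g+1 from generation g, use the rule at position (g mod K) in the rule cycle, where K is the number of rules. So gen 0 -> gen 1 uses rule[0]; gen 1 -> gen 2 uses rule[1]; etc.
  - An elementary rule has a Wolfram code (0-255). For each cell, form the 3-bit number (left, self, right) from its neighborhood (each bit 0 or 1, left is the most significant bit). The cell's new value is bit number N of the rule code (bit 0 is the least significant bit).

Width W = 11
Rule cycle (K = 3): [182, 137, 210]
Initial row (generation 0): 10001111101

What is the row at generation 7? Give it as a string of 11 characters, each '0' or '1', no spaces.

Answer: 10111011111

Derivation:
Gen 0: 10001111101
Gen 1 (rule 182): 11010111011
Gen 2 (rule 137): 10000110010
Gen 3 (rule 210): 01001011101
Gen 4 (rule 182): 11111101011
Gen 5 (rule 137): 11111000010
Gen 6 (rule 210): 01111100101
Gen 7 (rule 182): 10111011111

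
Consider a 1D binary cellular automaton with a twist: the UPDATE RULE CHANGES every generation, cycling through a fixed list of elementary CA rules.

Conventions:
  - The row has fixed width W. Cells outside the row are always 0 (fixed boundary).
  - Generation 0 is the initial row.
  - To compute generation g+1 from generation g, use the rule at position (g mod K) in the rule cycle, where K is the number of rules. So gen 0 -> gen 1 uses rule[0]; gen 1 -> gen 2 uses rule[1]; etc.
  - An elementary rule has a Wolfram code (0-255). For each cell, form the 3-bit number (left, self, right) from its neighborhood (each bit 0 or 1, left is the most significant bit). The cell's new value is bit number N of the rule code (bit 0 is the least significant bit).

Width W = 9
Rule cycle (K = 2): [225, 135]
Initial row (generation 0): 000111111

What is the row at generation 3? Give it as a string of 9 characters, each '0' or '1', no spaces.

Gen 0: 000111111
Gen 1 (rule 225): 110011111
Gen 2 (rule 135): 000101110
Gen 3 (rule 225): 110010110

Answer: 110010110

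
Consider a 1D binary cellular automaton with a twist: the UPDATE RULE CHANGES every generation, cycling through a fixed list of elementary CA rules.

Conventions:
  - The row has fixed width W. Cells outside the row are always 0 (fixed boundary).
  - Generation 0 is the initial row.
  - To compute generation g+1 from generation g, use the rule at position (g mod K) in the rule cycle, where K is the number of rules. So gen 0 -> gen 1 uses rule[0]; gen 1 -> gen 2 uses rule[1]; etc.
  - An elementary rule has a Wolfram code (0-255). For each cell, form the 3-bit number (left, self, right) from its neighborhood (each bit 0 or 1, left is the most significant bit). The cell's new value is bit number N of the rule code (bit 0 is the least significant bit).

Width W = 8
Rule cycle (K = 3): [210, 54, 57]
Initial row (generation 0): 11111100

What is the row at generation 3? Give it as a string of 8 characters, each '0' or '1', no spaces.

Answer: 01111100

Derivation:
Gen 0: 11111100
Gen 1 (rule 210): 01111110
Gen 2 (rule 54): 10000001
Gen 3 (rule 57): 01111100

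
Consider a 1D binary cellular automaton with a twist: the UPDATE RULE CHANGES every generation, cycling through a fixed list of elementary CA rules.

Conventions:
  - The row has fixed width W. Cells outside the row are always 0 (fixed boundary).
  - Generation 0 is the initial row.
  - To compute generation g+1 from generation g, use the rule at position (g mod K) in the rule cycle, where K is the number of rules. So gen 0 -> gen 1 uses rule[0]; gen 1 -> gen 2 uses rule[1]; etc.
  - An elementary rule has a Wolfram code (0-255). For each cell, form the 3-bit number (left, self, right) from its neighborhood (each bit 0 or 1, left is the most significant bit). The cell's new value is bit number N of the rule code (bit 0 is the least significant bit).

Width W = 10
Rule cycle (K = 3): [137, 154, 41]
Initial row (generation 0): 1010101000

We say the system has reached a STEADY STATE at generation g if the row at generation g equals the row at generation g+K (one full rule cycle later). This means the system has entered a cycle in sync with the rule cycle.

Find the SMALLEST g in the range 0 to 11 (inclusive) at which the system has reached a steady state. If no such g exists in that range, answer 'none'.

Gen 0: 1010101000
Gen 1 (rule 137): 0000000011
Gen 2 (rule 154): 0000000110
Gen 3 (rule 41): 1111110100
Gen 4 (rule 137): 1111100001
Gen 5 (rule 154): 1111010010
Gen 6 (rule 41): 1000100000
Gen 7 (rule 137): 0010001111
Gen 8 (rule 154): 0101011110
Gen 9 (rule 41): 0010110000
Gen 10 (rule 137): 1000100111
Gen 11 (rule 154): 0101011110
Gen 12 (rule 41): 0010110000
Gen 13 (rule 137): 1000100111
Gen 14 (rule 154): 0101011110

Answer: 8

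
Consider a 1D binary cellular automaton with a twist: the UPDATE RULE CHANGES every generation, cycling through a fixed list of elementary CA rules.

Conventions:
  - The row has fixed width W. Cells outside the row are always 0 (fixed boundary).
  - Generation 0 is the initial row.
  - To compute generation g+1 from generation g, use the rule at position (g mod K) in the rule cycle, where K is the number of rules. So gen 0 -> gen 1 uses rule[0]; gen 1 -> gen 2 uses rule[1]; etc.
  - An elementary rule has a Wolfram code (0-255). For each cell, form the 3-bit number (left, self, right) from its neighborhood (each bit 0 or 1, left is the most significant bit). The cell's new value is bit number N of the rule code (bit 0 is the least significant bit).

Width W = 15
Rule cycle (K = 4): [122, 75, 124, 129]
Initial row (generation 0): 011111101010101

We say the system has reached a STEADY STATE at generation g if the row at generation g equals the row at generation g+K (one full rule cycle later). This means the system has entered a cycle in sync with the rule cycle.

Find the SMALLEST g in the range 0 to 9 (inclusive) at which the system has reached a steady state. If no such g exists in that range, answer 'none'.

Answer: none

Derivation:
Gen 0: 011111101010101
Gen 1 (rule 122): 110000110101010
Gen 2 (rule 75): 110111110000000
Gen 3 (rule 124): 111100011000000
Gen 4 (rule 129): 011001000011111
Gen 5 (rule 122): 111110100110001
Gen 6 (rule 75): 100010001110110
Gen 7 (rule 124): 110011001011111
Gen 8 (rule 129): 000000000001110
Gen 9 (rule 122): 000000000011011
Gen 10 (rule 75): 111111111111011
Gen 11 (rule 124): 100000000001111
Gen 12 (rule 129): 001111111100110
Gen 13 (rule 122): 011000000111111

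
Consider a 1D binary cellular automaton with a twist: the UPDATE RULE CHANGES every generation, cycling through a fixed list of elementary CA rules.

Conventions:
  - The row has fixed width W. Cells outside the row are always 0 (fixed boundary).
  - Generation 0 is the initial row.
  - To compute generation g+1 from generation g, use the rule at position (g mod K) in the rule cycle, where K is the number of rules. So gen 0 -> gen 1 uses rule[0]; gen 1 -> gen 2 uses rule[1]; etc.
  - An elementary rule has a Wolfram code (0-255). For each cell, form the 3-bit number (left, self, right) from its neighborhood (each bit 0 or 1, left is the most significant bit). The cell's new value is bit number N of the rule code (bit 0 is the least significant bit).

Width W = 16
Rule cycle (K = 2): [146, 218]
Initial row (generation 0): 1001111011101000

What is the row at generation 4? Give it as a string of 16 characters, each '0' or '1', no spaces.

Gen 0: 1001111011101000
Gen 1 (rule 146): 0110110001000100
Gen 2 (rule 218): 1110111010101010
Gen 3 (rule 146): 0100010000000001
Gen 4 (rule 218): 1010101000000010

Answer: 1010101000000010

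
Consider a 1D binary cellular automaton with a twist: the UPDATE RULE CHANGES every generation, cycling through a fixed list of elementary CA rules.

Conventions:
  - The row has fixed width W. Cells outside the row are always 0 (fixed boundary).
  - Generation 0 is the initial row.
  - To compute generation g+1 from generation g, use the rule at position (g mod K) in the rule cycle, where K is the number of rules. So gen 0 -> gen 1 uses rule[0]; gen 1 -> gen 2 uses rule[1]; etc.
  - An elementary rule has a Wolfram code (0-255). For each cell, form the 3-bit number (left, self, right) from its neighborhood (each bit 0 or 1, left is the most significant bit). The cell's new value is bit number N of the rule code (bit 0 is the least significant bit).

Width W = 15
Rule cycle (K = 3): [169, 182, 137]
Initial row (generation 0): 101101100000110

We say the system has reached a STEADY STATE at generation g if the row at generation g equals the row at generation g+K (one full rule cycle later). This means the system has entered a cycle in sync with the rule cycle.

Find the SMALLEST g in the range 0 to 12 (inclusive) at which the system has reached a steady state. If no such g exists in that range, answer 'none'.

Answer: none

Derivation:
Gen 0: 101101100000110
Gen 1 (rule 169): 011011001110100
Gen 2 (rule 182): 100100110101110
Gen 3 (rule 137): 000000100001100
Gen 4 (rule 169): 111110001101001
Gen 5 (rule 182): 011101010011111
Gen 6 (rule 137): 011000000011110
Gen 7 (rule 169): 010011111011100
Gen 8 (rule 182): 111101110101010
Gen 9 (rule 137): 111001100000000
Gen 10 (rule 169): 110001001111111
Gen 11 (rule 182): 001011110111110
Gen 12 (rule 137): 100011100111100
Gen 13 (rule 169): 001011000111001
Gen 14 (rule 182): 011100101010111
Gen 15 (rule 137): 011000000000110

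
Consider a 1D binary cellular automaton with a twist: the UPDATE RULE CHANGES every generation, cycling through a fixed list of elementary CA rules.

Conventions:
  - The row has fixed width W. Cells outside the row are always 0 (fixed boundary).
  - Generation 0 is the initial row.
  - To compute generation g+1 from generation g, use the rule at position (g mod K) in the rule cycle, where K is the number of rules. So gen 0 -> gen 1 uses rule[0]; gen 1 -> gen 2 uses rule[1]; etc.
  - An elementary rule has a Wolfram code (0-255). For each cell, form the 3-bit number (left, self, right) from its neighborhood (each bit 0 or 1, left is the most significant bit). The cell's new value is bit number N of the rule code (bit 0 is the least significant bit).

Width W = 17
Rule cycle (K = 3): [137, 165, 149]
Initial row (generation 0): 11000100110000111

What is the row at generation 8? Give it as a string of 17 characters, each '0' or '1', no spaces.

Answer: 10111011001000000

Derivation:
Gen 0: 11000100110000111
Gen 1 (rule 137): 10010000100110110
Gen 2 (rule 165): 10010110100001000
Gen 3 (rule 149): 11010000111101111
Gen 4 (rule 137): 10000110111001110
Gen 5 (rule 165): 10110001010000100
Gen 6 (rule 149): 10001101011110111
Gen 7 (rule 137): 00101000011100110
Gen 8 (rule 165): 10111011001000000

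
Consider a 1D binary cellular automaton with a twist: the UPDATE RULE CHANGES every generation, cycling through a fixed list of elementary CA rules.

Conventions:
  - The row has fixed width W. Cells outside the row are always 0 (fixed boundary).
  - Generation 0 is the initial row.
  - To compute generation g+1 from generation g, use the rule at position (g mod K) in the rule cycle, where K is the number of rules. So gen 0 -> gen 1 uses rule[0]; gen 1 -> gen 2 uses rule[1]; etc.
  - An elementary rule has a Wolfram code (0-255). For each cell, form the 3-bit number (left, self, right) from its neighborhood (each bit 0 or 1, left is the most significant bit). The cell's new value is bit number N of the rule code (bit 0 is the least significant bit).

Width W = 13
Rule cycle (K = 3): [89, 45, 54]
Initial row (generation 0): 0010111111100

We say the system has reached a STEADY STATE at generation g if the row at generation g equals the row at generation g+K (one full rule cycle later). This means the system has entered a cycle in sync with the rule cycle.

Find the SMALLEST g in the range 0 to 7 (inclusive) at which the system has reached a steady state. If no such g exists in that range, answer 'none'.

Gen 0: 0010111111100
Gen 1 (rule 89): 1000100000111
Gen 2 (rule 45): 1010101110100
Gen 3 (rule 54): 1111110001110
Gen 4 (rule 89): 1000011101011
Gen 5 (rule 45): 1011010011110
Gen 6 (rule 54): 1100111100001
Gen 7 (rule 89): 1110100111100
Gen 8 (rule 45): 1001100100001
Gen 9 (rule 54): 1110011110011
Gen 10 (rule 89): 1011010011011

Answer: none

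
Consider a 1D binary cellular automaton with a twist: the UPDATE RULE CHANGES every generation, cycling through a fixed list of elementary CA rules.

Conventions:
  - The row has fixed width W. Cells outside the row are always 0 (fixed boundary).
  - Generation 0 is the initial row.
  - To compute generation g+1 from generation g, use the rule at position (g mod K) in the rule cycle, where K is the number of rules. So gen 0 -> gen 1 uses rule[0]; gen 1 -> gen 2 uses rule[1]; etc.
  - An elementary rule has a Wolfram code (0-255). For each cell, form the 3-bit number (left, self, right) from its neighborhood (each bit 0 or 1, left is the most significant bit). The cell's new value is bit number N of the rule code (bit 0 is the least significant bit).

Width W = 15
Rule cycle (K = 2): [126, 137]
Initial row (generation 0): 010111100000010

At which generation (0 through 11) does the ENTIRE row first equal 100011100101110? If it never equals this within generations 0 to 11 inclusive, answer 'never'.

Answer: 8

Derivation:
Gen 0: 010111100000010
Gen 1 (rule 126): 111100110000111
Gen 2 (rule 137): 111000100110110
Gen 3 (rule 126): 101101111111111
Gen 4 (rule 137): 001001111111110
Gen 5 (rule 126): 011111000000011
Gen 6 (rule 137): 011110011111010
Gen 7 (rule 126): 110011110001111
Gen 8 (rule 137): 100011100101110
Gen 9 (rule 126): 110110111111011
Gen 10 (rule 137): 100100111110010
Gen 11 (rule 126): 111111100011111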